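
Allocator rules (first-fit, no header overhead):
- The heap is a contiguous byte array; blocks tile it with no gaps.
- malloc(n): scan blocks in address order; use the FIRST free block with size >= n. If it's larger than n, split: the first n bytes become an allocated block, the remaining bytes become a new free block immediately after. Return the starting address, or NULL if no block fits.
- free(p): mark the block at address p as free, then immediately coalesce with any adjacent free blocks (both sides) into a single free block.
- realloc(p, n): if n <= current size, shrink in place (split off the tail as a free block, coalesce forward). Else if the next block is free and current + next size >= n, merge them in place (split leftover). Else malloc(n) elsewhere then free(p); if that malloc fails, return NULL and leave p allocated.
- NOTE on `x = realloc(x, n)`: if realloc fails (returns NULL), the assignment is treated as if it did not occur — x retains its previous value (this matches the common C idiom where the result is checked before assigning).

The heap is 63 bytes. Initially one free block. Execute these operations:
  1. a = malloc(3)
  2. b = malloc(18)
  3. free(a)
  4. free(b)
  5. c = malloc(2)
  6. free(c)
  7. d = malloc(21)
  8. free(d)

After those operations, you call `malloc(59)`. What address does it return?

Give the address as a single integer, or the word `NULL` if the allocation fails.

Answer: 0

Derivation:
Op 1: a = malloc(3) -> a = 0; heap: [0-2 ALLOC][3-62 FREE]
Op 2: b = malloc(18) -> b = 3; heap: [0-2 ALLOC][3-20 ALLOC][21-62 FREE]
Op 3: free(a) -> (freed a); heap: [0-2 FREE][3-20 ALLOC][21-62 FREE]
Op 4: free(b) -> (freed b); heap: [0-62 FREE]
Op 5: c = malloc(2) -> c = 0; heap: [0-1 ALLOC][2-62 FREE]
Op 6: free(c) -> (freed c); heap: [0-62 FREE]
Op 7: d = malloc(21) -> d = 0; heap: [0-20 ALLOC][21-62 FREE]
Op 8: free(d) -> (freed d); heap: [0-62 FREE]
malloc(59): first-fit scan over [0-62 FREE] -> 0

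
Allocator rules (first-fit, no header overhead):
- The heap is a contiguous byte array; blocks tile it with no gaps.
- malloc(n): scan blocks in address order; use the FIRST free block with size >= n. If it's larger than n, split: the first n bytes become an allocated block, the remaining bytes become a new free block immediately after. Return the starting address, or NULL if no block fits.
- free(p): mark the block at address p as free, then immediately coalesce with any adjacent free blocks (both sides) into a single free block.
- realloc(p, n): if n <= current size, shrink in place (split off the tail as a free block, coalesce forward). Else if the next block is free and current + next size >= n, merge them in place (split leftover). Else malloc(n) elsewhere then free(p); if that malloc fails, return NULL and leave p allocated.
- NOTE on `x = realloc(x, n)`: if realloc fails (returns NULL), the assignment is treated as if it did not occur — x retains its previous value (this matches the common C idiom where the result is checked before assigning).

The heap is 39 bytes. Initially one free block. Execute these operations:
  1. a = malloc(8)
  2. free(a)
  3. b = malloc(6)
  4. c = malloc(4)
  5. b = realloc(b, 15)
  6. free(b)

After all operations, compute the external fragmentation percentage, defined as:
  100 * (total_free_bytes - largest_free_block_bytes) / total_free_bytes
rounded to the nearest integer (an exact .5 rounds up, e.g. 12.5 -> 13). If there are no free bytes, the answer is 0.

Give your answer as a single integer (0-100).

Op 1: a = malloc(8) -> a = 0; heap: [0-7 ALLOC][8-38 FREE]
Op 2: free(a) -> (freed a); heap: [0-38 FREE]
Op 3: b = malloc(6) -> b = 0; heap: [0-5 ALLOC][6-38 FREE]
Op 4: c = malloc(4) -> c = 6; heap: [0-5 ALLOC][6-9 ALLOC][10-38 FREE]
Op 5: b = realloc(b, 15) -> b = 10; heap: [0-5 FREE][6-9 ALLOC][10-24 ALLOC][25-38 FREE]
Op 6: free(b) -> (freed b); heap: [0-5 FREE][6-9 ALLOC][10-38 FREE]
Free blocks: [6 29] total_free=35 largest=29 -> 100*(35-29)/35 = 600/35 ≈ 17.143 -> rounds to 17

Answer: 17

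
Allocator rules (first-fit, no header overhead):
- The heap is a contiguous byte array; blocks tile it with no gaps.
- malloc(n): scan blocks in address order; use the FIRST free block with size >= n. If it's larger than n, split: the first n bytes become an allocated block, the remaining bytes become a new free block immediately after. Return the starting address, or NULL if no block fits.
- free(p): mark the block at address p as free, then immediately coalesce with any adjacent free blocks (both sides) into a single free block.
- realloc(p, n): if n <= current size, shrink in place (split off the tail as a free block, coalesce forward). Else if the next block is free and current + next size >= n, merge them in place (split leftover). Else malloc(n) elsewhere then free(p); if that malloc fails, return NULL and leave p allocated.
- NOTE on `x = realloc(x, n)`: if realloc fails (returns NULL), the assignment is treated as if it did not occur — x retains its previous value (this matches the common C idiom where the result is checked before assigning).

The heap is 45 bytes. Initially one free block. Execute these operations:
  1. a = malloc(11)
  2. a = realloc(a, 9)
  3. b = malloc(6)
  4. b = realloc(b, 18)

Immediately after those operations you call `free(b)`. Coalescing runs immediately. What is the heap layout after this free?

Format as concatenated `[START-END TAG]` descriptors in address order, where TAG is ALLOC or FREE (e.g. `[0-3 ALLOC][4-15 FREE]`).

Answer: [0-8 ALLOC][9-44 FREE]

Derivation:
Op 1: a = malloc(11) -> a = 0; heap: [0-10 ALLOC][11-44 FREE]
Op 2: a = realloc(a, 9) -> a = 0; heap: [0-8 ALLOC][9-44 FREE]
Op 3: b = malloc(6) -> b = 9; heap: [0-8 ALLOC][9-14 ALLOC][15-44 FREE]
Op 4: b = realloc(b, 18) -> b = 9; heap: [0-8 ALLOC][9-26 ALLOC][27-44 FREE]
free(b): b = 9 -> block [9-26 ALLOC]; mark free, coalesce with adjacent free neighbors -> [0-8 ALLOC][9-44 FREE]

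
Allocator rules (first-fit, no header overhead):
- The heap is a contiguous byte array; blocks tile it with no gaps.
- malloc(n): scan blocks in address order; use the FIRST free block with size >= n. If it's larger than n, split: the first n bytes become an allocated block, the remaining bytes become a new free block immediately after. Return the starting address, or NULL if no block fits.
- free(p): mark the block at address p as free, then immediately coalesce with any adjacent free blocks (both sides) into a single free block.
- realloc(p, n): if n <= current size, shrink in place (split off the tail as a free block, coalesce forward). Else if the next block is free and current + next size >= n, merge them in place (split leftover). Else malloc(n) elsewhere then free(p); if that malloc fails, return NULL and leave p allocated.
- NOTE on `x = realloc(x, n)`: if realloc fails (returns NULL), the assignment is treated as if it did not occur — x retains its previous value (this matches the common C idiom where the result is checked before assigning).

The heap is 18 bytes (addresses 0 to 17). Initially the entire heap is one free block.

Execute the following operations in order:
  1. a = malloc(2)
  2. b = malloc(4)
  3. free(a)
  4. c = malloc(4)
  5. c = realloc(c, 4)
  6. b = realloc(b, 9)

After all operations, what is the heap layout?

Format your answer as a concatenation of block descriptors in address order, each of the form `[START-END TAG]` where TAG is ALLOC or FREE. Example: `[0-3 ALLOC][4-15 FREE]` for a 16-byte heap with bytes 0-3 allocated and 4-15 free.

Op 1: a = malloc(2) -> a = 0; heap: [0-1 ALLOC][2-17 FREE]
Op 2: b = malloc(4) -> b = 2; heap: [0-1 ALLOC][2-5 ALLOC][6-17 FREE]
Op 3: free(a) -> (freed a); heap: [0-1 FREE][2-5 ALLOC][6-17 FREE]
Op 4: c = malloc(4) -> c = 6; heap: [0-1 FREE][2-5 ALLOC][6-9 ALLOC][10-17 FREE]
Op 5: c = realloc(c, 4) -> c = 6; heap: [0-1 FREE][2-5 ALLOC][6-9 ALLOC][10-17 FREE]
Op 6: b = realloc(b, 9) -> NULL (b unchanged); heap: [0-1 FREE][2-5 ALLOC][6-9 ALLOC][10-17 FREE]

Answer: [0-1 FREE][2-5 ALLOC][6-9 ALLOC][10-17 FREE]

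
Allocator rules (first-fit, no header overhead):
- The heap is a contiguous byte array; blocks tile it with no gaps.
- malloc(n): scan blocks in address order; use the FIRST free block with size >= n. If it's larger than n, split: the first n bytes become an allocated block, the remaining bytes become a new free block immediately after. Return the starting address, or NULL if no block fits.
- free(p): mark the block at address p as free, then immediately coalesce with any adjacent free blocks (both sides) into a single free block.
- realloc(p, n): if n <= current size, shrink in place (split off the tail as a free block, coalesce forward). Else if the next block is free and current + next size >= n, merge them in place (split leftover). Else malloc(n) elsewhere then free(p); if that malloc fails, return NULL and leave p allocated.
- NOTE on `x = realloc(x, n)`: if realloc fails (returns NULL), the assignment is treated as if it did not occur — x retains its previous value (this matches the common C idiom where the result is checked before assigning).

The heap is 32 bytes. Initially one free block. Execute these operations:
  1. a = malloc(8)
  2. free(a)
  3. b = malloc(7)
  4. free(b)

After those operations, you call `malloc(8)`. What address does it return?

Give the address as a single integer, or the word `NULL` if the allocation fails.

Op 1: a = malloc(8) -> a = 0; heap: [0-7 ALLOC][8-31 FREE]
Op 2: free(a) -> (freed a); heap: [0-31 FREE]
Op 3: b = malloc(7) -> b = 0; heap: [0-6 ALLOC][7-31 FREE]
Op 4: free(b) -> (freed b); heap: [0-31 FREE]
malloc(8): first-fit scan over [0-31 FREE] -> 0

Answer: 0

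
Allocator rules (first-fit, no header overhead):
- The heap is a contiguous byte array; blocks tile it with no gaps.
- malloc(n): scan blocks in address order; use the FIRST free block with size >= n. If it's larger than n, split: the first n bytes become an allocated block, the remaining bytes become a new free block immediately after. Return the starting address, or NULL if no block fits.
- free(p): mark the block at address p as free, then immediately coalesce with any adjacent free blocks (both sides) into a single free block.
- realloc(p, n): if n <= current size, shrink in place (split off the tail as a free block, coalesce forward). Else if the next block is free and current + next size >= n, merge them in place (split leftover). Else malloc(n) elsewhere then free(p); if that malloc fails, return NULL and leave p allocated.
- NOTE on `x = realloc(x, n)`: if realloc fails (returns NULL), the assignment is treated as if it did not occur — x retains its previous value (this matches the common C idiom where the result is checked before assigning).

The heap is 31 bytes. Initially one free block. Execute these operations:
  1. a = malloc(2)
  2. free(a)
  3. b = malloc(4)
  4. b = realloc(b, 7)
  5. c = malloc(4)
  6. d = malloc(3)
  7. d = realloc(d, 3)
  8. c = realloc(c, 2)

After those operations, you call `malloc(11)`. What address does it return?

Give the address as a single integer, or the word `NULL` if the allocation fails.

Answer: 14

Derivation:
Op 1: a = malloc(2) -> a = 0; heap: [0-1 ALLOC][2-30 FREE]
Op 2: free(a) -> (freed a); heap: [0-30 FREE]
Op 3: b = malloc(4) -> b = 0; heap: [0-3 ALLOC][4-30 FREE]
Op 4: b = realloc(b, 7) -> b = 0; heap: [0-6 ALLOC][7-30 FREE]
Op 5: c = malloc(4) -> c = 7; heap: [0-6 ALLOC][7-10 ALLOC][11-30 FREE]
Op 6: d = malloc(3) -> d = 11; heap: [0-6 ALLOC][7-10 ALLOC][11-13 ALLOC][14-30 FREE]
Op 7: d = realloc(d, 3) -> d = 11; heap: [0-6 ALLOC][7-10 ALLOC][11-13 ALLOC][14-30 FREE]
Op 8: c = realloc(c, 2) -> c = 7; heap: [0-6 ALLOC][7-8 ALLOC][9-10 FREE][11-13 ALLOC][14-30 FREE]
malloc(11): first-fit scan over [0-6 ALLOC][7-8 ALLOC][9-10 FREE][11-13 ALLOC][14-30 FREE] -> 14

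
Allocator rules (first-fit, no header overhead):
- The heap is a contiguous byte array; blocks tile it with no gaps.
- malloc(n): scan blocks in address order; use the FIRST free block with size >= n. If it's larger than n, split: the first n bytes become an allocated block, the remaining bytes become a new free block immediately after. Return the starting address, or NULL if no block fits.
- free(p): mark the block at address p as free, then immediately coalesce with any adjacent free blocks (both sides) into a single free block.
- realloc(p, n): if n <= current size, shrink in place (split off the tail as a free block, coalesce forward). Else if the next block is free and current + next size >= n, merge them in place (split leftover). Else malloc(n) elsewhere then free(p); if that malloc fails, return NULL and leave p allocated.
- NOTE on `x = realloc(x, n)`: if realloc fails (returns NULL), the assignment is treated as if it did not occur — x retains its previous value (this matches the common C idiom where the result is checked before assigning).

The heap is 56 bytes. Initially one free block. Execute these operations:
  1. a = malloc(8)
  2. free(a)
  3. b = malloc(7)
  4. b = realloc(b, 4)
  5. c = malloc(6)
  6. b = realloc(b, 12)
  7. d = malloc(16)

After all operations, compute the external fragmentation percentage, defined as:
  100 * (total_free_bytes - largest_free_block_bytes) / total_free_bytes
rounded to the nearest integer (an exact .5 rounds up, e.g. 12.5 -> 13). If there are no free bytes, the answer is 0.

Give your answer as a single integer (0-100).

Op 1: a = malloc(8) -> a = 0; heap: [0-7 ALLOC][8-55 FREE]
Op 2: free(a) -> (freed a); heap: [0-55 FREE]
Op 3: b = malloc(7) -> b = 0; heap: [0-6 ALLOC][7-55 FREE]
Op 4: b = realloc(b, 4) -> b = 0; heap: [0-3 ALLOC][4-55 FREE]
Op 5: c = malloc(6) -> c = 4; heap: [0-3 ALLOC][4-9 ALLOC][10-55 FREE]
Op 6: b = realloc(b, 12) -> b = 10; heap: [0-3 FREE][4-9 ALLOC][10-21 ALLOC][22-55 FREE]
Op 7: d = malloc(16) -> d = 22; heap: [0-3 FREE][4-9 ALLOC][10-21 ALLOC][22-37 ALLOC][38-55 FREE]
Free blocks: [4 18] total_free=22 largest=18 -> 100*(22-18)/22 = 400/22 ≈ 18.182 -> rounds to 18

Answer: 18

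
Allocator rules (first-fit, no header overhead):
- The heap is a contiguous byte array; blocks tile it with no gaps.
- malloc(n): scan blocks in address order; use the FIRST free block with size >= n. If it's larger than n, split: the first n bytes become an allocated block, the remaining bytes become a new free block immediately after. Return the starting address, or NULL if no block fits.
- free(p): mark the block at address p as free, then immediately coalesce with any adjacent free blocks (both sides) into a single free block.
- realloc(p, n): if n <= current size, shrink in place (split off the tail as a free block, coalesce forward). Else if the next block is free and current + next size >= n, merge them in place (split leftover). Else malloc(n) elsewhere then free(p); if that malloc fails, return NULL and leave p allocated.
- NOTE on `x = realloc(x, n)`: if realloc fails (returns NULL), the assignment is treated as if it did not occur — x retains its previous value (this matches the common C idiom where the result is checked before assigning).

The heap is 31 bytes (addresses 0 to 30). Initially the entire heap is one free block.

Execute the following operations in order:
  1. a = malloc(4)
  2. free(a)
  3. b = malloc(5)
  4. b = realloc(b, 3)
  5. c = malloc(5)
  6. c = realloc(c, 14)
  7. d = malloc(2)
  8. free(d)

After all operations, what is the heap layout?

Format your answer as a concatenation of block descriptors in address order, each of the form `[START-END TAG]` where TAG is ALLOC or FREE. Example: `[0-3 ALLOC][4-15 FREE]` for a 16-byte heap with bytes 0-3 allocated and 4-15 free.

Op 1: a = malloc(4) -> a = 0; heap: [0-3 ALLOC][4-30 FREE]
Op 2: free(a) -> (freed a); heap: [0-30 FREE]
Op 3: b = malloc(5) -> b = 0; heap: [0-4 ALLOC][5-30 FREE]
Op 4: b = realloc(b, 3) -> b = 0; heap: [0-2 ALLOC][3-30 FREE]
Op 5: c = malloc(5) -> c = 3; heap: [0-2 ALLOC][3-7 ALLOC][8-30 FREE]
Op 6: c = realloc(c, 14) -> c = 3; heap: [0-2 ALLOC][3-16 ALLOC][17-30 FREE]
Op 7: d = malloc(2) -> d = 17; heap: [0-2 ALLOC][3-16 ALLOC][17-18 ALLOC][19-30 FREE]
Op 8: free(d) -> (freed d); heap: [0-2 ALLOC][3-16 ALLOC][17-30 FREE]

Answer: [0-2 ALLOC][3-16 ALLOC][17-30 FREE]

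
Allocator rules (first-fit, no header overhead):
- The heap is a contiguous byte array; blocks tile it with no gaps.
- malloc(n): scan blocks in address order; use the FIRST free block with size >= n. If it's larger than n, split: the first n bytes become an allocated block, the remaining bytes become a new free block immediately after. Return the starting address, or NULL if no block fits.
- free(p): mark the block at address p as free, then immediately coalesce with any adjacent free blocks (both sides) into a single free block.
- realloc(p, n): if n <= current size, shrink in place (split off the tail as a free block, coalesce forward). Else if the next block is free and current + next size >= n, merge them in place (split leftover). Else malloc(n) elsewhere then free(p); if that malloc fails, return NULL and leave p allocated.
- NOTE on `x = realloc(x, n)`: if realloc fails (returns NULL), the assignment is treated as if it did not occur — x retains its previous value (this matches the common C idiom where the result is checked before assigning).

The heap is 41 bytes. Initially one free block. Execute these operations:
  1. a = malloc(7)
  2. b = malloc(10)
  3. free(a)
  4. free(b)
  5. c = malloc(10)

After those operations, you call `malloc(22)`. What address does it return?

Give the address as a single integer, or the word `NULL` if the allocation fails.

Answer: 10

Derivation:
Op 1: a = malloc(7) -> a = 0; heap: [0-6 ALLOC][7-40 FREE]
Op 2: b = malloc(10) -> b = 7; heap: [0-6 ALLOC][7-16 ALLOC][17-40 FREE]
Op 3: free(a) -> (freed a); heap: [0-6 FREE][7-16 ALLOC][17-40 FREE]
Op 4: free(b) -> (freed b); heap: [0-40 FREE]
Op 5: c = malloc(10) -> c = 0; heap: [0-9 ALLOC][10-40 FREE]
malloc(22): first-fit scan over [0-9 ALLOC][10-40 FREE] -> 10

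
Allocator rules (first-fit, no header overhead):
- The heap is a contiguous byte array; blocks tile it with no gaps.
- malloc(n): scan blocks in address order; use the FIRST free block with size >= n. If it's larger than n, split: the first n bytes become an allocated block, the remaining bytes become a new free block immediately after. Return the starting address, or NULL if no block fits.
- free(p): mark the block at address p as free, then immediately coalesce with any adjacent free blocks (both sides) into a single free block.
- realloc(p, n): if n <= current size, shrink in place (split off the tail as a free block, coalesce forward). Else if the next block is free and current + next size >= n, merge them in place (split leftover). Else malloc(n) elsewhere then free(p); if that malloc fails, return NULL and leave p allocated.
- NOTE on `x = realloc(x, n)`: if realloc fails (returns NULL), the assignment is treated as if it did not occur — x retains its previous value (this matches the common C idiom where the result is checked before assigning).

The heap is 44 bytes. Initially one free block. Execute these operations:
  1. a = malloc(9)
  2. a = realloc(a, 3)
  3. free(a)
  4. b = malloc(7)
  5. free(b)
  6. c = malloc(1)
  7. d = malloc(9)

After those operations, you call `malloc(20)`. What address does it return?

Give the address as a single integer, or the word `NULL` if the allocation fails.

Op 1: a = malloc(9) -> a = 0; heap: [0-8 ALLOC][9-43 FREE]
Op 2: a = realloc(a, 3) -> a = 0; heap: [0-2 ALLOC][3-43 FREE]
Op 3: free(a) -> (freed a); heap: [0-43 FREE]
Op 4: b = malloc(7) -> b = 0; heap: [0-6 ALLOC][7-43 FREE]
Op 5: free(b) -> (freed b); heap: [0-43 FREE]
Op 6: c = malloc(1) -> c = 0; heap: [0-0 ALLOC][1-43 FREE]
Op 7: d = malloc(9) -> d = 1; heap: [0-0 ALLOC][1-9 ALLOC][10-43 FREE]
malloc(20): first-fit scan over [0-0 ALLOC][1-9 ALLOC][10-43 FREE] -> 10

Answer: 10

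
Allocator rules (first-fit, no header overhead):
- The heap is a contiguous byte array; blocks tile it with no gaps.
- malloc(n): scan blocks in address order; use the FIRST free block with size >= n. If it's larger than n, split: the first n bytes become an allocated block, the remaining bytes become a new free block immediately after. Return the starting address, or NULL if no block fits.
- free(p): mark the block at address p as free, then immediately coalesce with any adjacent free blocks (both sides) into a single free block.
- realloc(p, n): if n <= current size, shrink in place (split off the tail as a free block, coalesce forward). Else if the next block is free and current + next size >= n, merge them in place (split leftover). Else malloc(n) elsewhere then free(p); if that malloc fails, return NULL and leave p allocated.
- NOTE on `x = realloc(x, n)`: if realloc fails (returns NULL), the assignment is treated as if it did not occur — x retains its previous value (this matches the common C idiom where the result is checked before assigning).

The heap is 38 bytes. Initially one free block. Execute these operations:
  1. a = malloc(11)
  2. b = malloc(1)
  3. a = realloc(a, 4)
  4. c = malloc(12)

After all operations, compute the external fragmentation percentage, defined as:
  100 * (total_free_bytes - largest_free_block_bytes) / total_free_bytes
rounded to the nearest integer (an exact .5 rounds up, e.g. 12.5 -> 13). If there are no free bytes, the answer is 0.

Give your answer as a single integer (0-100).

Answer: 33

Derivation:
Op 1: a = malloc(11) -> a = 0; heap: [0-10 ALLOC][11-37 FREE]
Op 2: b = malloc(1) -> b = 11; heap: [0-10 ALLOC][11-11 ALLOC][12-37 FREE]
Op 3: a = realloc(a, 4) -> a = 0; heap: [0-3 ALLOC][4-10 FREE][11-11 ALLOC][12-37 FREE]
Op 4: c = malloc(12) -> c = 12; heap: [0-3 ALLOC][4-10 FREE][11-11 ALLOC][12-23 ALLOC][24-37 FREE]
Free blocks: [7 14] total_free=21 largest=14 -> 100*(21-14)/21 = 700/21 ≈ 33.333 -> rounds to 33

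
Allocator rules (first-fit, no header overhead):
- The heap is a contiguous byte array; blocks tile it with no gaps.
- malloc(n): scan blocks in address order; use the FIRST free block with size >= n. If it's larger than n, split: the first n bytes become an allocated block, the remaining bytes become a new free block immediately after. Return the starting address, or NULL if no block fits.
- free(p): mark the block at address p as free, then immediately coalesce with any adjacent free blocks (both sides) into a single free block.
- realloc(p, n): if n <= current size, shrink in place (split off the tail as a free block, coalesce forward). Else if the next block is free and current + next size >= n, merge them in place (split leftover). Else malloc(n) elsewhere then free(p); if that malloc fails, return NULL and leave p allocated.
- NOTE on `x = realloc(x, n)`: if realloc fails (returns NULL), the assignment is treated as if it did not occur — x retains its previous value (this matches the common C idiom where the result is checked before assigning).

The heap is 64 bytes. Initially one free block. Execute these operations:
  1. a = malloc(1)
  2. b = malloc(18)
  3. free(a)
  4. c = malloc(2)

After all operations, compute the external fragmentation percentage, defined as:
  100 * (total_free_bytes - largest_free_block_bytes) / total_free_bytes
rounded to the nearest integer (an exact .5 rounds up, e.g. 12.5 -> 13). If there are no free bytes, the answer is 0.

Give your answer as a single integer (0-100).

Op 1: a = malloc(1) -> a = 0; heap: [0-0 ALLOC][1-63 FREE]
Op 2: b = malloc(18) -> b = 1; heap: [0-0 ALLOC][1-18 ALLOC][19-63 FREE]
Op 3: free(a) -> (freed a); heap: [0-0 FREE][1-18 ALLOC][19-63 FREE]
Op 4: c = malloc(2) -> c = 19; heap: [0-0 FREE][1-18 ALLOC][19-20 ALLOC][21-63 FREE]
Free blocks: [1 43] total_free=44 largest=43 -> 100*(44-43)/44 = 100/44 ≈ 2.273 -> rounds to 2

Answer: 2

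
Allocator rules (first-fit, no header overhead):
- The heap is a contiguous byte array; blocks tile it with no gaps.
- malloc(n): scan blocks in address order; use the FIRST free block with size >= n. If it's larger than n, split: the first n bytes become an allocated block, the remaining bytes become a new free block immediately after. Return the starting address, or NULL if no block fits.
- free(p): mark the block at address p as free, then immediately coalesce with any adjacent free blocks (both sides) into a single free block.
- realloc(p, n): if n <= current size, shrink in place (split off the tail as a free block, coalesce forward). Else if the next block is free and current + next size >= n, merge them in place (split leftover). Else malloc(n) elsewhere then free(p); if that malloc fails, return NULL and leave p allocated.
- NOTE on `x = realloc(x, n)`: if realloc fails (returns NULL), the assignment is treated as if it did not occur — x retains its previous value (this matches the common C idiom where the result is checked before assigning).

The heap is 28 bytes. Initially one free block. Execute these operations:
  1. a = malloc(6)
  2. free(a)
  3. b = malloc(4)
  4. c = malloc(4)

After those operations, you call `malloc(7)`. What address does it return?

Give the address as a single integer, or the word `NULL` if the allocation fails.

Answer: 8

Derivation:
Op 1: a = malloc(6) -> a = 0; heap: [0-5 ALLOC][6-27 FREE]
Op 2: free(a) -> (freed a); heap: [0-27 FREE]
Op 3: b = malloc(4) -> b = 0; heap: [0-3 ALLOC][4-27 FREE]
Op 4: c = malloc(4) -> c = 4; heap: [0-3 ALLOC][4-7 ALLOC][8-27 FREE]
malloc(7): first-fit scan over [0-3 ALLOC][4-7 ALLOC][8-27 FREE] -> 8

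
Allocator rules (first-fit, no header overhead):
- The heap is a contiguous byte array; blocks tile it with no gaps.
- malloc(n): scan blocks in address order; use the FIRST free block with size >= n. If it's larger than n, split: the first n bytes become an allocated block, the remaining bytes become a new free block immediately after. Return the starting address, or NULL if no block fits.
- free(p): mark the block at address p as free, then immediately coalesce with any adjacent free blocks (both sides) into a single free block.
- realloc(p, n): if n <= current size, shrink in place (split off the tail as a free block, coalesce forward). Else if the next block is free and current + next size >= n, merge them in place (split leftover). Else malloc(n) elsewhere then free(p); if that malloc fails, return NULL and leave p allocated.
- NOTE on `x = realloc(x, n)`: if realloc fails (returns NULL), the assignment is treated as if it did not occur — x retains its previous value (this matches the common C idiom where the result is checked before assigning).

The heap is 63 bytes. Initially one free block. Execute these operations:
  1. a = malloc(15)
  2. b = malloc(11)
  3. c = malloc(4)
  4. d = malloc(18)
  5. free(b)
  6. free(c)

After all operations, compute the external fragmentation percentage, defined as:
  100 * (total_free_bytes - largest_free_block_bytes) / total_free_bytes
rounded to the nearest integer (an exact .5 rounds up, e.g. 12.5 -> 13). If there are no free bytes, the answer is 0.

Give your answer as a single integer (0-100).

Op 1: a = malloc(15) -> a = 0; heap: [0-14 ALLOC][15-62 FREE]
Op 2: b = malloc(11) -> b = 15; heap: [0-14 ALLOC][15-25 ALLOC][26-62 FREE]
Op 3: c = malloc(4) -> c = 26; heap: [0-14 ALLOC][15-25 ALLOC][26-29 ALLOC][30-62 FREE]
Op 4: d = malloc(18) -> d = 30; heap: [0-14 ALLOC][15-25 ALLOC][26-29 ALLOC][30-47 ALLOC][48-62 FREE]
Op 5: free(b) -> (freed b); heap: [0-14 ALLOC][15-25 FREE][26-29 ALLOC][30-47 ALLOC][48-62 FREE]
Op 6: free(c) -> (freed c); heap: [0-14 ALLOC][15-29 FREE][30-47 ALLOC][48-62 FREE]
Free blocks: [15 15] total_free=30 largest=15 -> 100*(30-15)/30 = 1500/30 = 50

Answer: 50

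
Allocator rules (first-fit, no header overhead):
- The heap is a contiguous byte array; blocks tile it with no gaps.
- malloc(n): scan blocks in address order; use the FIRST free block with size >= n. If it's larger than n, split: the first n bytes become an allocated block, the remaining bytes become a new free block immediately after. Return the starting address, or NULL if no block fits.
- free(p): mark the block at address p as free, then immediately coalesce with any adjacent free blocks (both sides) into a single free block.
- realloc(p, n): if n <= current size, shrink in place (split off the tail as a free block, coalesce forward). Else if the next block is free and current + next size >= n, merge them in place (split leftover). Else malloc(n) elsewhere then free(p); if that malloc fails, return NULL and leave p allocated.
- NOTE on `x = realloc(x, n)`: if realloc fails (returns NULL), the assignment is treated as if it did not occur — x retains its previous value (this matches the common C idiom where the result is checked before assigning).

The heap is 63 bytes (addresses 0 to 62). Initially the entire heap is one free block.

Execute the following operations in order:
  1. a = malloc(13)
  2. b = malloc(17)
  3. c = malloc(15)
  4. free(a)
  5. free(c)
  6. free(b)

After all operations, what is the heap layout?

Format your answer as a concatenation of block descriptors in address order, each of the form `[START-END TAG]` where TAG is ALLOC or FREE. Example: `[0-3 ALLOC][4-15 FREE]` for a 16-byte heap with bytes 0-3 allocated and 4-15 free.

Op 1: a = malloc(13) -> a = 0; heap: [0-12 ALLOC][13-62 FREE]
Op 2: b = malloc(17) -> b = 13; heap: [0-12 ALLOC][13-29 ALLOC][30-62 FREE]
Op 3: c = malloc(15) -> c = 30; heap: [0-12 ALLOC][13-29 ALLOC][30-44 ALLOC][45-62 FREE]
Op 4: free(a) -> (freed a); heap: [0-12 FREE][13-29 ALLOC][30-44 ALLOC][45-62 FREE]
Op 5: free(c) -> (freed c); heap: [0-12 FREE][13-29 ALLOC][30-62 FREE]
Op 6: free(b) -> (freed b); heap: [0-62 FREE]

Answer: [0-62 FREE]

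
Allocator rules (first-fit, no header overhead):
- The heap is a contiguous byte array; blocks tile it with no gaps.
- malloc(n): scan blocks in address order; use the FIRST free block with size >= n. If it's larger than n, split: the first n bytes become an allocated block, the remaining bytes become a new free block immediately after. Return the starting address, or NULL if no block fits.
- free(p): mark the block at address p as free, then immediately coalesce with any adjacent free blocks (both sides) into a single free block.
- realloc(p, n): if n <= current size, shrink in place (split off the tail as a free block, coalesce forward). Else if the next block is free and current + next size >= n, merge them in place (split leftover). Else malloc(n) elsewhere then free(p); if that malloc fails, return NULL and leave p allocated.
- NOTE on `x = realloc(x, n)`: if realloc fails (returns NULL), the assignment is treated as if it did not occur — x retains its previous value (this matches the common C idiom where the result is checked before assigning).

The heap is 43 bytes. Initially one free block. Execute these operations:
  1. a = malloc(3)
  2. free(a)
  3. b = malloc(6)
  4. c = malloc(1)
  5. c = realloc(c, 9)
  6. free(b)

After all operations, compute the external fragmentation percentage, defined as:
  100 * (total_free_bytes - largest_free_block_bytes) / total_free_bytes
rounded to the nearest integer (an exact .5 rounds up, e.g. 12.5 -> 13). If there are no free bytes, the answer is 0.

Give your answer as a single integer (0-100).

Answer: 18

Derivation:
Op 1: a = malloc(3) -> a = 0; heap: [0-2 ALLOC][3-42 FREE]
Op 2: free(a) -> (freed a); heap: [0-42 FREE]
Op 3: b = malloc(6) -> b = 0; heap: [0-5 ALLOC][6-42 FREE]
Op 4: c = malloc(1) -> c = 6; heap: [0-5 ALLOC][6-6 ALLOC][7-42 FREE]
Op 5: c = realloc(c, 9) -> c = 6; heap: [0-5 ALLOC][6-14 ALLOC][15-42 FREE]
Op 6: free(b) -> (freed b); heap: [0-5 FREE][6-14 ALLOC][15-42 FREE]
Free blocks: [6 28] total_free=34 largest=28 -> 100*(34-28)/34 = 600/34 ≈ 17.647 -> rounds to 18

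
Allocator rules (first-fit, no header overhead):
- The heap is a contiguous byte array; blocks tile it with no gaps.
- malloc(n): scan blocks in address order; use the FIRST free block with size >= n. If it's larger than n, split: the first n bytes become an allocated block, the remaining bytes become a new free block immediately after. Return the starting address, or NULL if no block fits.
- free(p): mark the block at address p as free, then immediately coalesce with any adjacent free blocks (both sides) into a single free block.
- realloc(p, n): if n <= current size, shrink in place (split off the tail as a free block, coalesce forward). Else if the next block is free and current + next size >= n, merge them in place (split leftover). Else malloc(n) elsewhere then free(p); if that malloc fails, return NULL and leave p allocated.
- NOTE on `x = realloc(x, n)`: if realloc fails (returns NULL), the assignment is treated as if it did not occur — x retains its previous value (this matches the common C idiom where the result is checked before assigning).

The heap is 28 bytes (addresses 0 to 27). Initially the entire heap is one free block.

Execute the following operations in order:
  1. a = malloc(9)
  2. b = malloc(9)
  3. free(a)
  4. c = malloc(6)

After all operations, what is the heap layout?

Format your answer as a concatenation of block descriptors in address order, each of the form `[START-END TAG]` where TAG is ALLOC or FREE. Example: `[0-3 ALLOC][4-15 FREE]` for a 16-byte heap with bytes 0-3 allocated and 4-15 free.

Answer: [0-5 ALLOC][6-8 FREE][9-17 ALLOC][18-27 FREE]

Derivation:
Op 1: a = malloc(9) -> a = 0; heap: [0-8 ALLOC][9-27 FREE]
Op 2: b = malloc(9) -> b = 9; heap: [0-8 ALLOC][9-17 ALLOC][18-27 FREE]
Op 3: free(a) -> (freed a); heap: [0-8 FREE][9-17 ALLOC][18-27 FREE]
Op 4: c = malloc(6) -> c = 0; heap: [0-5 ALLOC][6-8 FREE][9-17 ALLOC][18-27 FREE]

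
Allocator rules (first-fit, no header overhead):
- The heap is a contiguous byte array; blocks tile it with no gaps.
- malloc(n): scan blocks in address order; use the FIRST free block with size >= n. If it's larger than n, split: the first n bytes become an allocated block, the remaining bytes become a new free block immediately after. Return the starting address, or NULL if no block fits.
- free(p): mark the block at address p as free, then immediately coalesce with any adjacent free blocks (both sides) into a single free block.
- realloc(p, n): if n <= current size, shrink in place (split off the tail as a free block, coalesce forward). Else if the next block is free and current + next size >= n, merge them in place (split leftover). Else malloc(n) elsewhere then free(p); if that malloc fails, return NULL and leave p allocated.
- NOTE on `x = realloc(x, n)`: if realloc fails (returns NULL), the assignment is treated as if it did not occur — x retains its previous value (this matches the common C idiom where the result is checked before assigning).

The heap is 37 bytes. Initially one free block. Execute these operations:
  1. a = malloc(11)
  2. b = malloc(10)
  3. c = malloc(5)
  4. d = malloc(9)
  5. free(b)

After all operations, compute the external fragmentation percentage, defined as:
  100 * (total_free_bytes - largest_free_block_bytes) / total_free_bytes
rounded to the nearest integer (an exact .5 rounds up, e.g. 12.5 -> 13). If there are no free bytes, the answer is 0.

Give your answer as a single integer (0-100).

Answer: 17

Derivation:
Op 1: a = malloc(11) -> a = 0; heap: [0-10 ALLOC][11-36 FREE]
Op 2: b = malloc(10) -> b = 11; heap: [0-10 ALLOC][11-20 ALLOC][21-36 FREE]
Op 3: c = malloc(5) -> c = 21; heap: [0-10 ALLOC][11-20 ALLOC][21-25 ALLOC][26-36 FREE]
Op 4: d = malloc(9) -> d = 26; heap: [0-10 ALLOC][11-20 ALLOC][21-25 ALLOC][26-34 ALLOC][35-36 FREE]
Op 5: free(b) -> (freed b); heap: [0-10 ALLOC][11-20 FREE][21-25 ALLOC][26-34 ALLOC][35-36 FREE]
Free blocks: [10 2] total_free=12 largest=10 -> 100*(12-10)/12 = 200/12 ≈ 16.667 -> rounds to 17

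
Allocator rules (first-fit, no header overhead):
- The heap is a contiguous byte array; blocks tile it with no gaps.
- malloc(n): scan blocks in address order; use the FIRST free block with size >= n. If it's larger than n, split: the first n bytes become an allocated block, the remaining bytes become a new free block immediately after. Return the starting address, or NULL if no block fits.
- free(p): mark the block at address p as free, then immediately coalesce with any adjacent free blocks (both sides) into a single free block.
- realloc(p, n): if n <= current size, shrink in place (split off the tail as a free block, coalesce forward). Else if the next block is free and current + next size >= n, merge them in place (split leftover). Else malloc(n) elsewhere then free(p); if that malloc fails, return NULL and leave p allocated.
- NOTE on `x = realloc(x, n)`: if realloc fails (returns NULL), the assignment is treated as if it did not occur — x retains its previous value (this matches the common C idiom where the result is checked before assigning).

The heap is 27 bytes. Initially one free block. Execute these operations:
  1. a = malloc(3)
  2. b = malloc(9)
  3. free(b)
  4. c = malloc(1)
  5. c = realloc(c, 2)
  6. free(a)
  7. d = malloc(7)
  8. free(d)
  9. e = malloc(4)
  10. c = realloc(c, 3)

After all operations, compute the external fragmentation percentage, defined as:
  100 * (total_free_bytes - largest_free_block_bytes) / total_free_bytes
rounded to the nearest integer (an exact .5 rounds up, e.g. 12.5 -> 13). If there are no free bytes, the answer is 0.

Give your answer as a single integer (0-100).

Op 1: a = malloc(3) -> a = 0; heap: [0-2 ALLOC][3-26 FREE]
Op 2: b = malloc(9) -> b = 3; heap: [0-2 ALLOC][3-11 ALLOC][12-26 FREE]
Op 3: free(b) -> (freed b); heap: [0-2 ALLOC][3-26 FREE]
Op 4: c = malloc(1) -> c = 3; heap: [0-2 ALLOC][3-3 ALLOC][4-26 FREE]
Op 5: c = realloc(c, 2) -> c = 3; heap: [0-2 ALLOC][3-4 ALLOC][5-26 FREE]
Op 6: free(a) -> (freed a); heap: [0-2 FREE][3-4 ALLOC][5-26 FREE]
Op 7: d = malloc(7) -> d = 5; heap: [0-2 FREE][3-4 ALLOC][5-11 ALLOC][12-26 FREE]
Op 8: free(d) -> (freed d); heap: [0-2 FREE][3-4 ALLOC][5-26 FREE]
Op 9: e = malloc(4) -> e = 5; heap: [0-2 FREE][3-4 ALLOC][5-8 ALLOC][9-26 FREE]
Op 10: c = realloc(c, 3) -> c = 0; heap: [0-2 ALLOC][3-4 FREE][5-8 ALLOC][9-26 FREE]
Free blocks: [2 18] total_free=20 largest=18 -> 100*(20-18)/20 = 200/20 = 10

Answer: 10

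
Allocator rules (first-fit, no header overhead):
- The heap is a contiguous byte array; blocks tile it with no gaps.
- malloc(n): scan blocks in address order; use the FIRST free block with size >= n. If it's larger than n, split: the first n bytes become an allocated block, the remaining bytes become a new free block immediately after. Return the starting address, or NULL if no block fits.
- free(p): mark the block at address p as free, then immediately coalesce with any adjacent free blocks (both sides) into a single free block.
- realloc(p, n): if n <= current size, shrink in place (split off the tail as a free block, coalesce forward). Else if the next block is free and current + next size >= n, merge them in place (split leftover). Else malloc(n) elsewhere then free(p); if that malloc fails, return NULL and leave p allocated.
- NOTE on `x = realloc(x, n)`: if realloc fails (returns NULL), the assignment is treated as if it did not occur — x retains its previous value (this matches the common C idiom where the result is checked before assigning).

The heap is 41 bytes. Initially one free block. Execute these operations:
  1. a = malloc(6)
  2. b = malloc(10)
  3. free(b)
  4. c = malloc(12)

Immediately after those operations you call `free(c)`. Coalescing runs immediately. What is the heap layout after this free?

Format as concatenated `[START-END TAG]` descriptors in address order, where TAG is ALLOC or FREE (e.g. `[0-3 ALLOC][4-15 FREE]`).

Answer: [0-5 ALLOC][6-40 FREE]

Derivation:
Op 1: a = malloc(6) -> a = 0; heap: [0-5 ALLOC][6-40 FREE]
Op 2: b = malloc(10) -> b = 6; heap: [0-5 ALLOC][6-15 ALLOC][16-40 FREE]
Op 3: free(b) -> (freed b); heap: [0-5 ALLOC][6-40 FREE]
Op 4: c = malloc(12) -> c = 6; heap: [0-5 ALLOC][6-17 ALLOC][18-40 FREE]
free(c): c = 6 -> block [6-17 ALLOC]; mark free, coalesce with adjacent free neighbors -> [0-5 ALLOC][6-40 FREE]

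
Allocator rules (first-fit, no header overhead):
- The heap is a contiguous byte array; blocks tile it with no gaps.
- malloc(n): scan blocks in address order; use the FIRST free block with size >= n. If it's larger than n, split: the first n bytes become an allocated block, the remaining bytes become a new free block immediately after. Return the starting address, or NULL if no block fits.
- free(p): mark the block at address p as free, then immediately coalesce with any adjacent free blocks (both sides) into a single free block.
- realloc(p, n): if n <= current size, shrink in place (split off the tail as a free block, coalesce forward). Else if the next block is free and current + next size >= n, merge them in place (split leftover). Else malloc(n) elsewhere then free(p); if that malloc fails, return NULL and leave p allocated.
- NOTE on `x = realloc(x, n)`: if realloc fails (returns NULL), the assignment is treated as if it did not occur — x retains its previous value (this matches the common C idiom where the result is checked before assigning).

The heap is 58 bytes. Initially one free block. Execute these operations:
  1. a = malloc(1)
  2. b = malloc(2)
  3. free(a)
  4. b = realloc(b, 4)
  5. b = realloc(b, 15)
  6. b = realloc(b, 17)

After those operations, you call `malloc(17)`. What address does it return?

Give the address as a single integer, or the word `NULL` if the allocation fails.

Answer: 18

Derivation:
Op 1: a = malloc(1) -> a = 0; heap: [0-0 ALLOC][1-57 FREE]
Op 2: b = malloc(2) -> b = 1; heap: [0-0 ALLOC][1-2 ALLOC][3-57 FREE]
Op 3: free(a) -> (freed a); heap: [0-0 FREE][1-2 ALLOC][3-57 FREE]
Op 4: b = realloc(b, 4) -> b = 1; heap: [0-0 FREE][1-4 ALLOC][5-57 FREE]
Op 5: b = realloc(b, 15) -> b = 1; heap: [0-0 FREE][1-15 ALLOC][16-57 FREE]
Op 6: b = realloc(b, 17) -> b = 1; heap: [0-0 FREE][1-17 ALLOC][18-57 FREE]
malloc(17): first-fit scan over [0-0 FREE][1-17 ALLOC][18-57 FREE] -> 18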